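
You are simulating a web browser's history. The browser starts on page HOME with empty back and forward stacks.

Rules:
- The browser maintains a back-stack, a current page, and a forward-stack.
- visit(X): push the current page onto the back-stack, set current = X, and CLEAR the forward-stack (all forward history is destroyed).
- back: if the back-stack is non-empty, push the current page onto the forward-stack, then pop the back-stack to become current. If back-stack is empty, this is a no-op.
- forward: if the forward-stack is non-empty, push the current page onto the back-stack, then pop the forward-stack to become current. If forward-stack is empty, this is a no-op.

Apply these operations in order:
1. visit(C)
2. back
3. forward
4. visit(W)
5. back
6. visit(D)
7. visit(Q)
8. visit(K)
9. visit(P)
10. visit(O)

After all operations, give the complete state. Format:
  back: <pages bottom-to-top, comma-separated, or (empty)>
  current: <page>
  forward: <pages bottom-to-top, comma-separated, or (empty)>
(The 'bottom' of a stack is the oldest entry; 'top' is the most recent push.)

Answer: back: HOME,C,D,Q,K,P
current: O
forward: (empty)

Derivation:
After 1 (visit(C)): cur=C back=1 fwd=0
After 2 (back): cur=HOME back=0 fwd=1
After 3 (forward): cur=C back=1 fwd=0
After 4 (visit(W)): cur=W back=2 fwd=0
After 5 (back): cur=C back=1 fwd=1
After 6 (visit(D)): cur=D back=2 fwd=0
After 7 (visit(Q)): cur=Q back=3 fwd=0
After 8 (visit(K)): cur=K back=4 fwd=0
After 9 (visit(P)): cur=P back=5 fwd=0
After 10 (visit(O)): cur=O back=6 fwd=0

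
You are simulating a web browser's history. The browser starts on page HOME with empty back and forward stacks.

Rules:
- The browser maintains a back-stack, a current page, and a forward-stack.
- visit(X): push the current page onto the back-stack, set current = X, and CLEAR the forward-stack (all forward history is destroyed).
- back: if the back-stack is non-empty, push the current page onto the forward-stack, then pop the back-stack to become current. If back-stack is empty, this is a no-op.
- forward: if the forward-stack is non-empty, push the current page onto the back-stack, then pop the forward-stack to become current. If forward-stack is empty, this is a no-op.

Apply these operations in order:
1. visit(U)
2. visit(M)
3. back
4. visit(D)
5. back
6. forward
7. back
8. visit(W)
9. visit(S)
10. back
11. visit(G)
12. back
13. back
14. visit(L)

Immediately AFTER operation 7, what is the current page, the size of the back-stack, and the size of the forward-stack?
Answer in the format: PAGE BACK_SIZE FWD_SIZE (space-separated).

After 1 (visit(U)): cur=U back=1 fwd=0
After 2 (visit(M)): cur=M back=2 fwd=0
After 3 (back): cur=U back=1 fwd=1
After 4 (visit(D)): cur=D back=2 fwd=0
After 5 (back): cur=U back=1 fwd=1
After 6 (forward): cur=D back=2 fwd=0
After 7 (back): cur=U back=1 fwd=1

U 1 1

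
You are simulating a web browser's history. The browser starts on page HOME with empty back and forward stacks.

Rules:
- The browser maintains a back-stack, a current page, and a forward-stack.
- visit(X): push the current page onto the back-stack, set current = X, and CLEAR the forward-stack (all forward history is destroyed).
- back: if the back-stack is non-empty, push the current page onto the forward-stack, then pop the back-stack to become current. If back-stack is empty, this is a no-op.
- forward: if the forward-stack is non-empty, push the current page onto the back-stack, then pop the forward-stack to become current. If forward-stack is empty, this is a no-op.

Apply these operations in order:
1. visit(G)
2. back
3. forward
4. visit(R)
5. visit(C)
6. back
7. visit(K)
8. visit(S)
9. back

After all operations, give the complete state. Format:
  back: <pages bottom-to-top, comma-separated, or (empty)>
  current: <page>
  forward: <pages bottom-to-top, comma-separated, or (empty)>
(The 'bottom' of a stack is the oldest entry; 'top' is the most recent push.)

Answer: back: HOME,G,R
current: K
forward: S

Derivation:
After 1 (visit(G)): cur=G back=1 fwd=0
After 2 (back): cur=HOME back=0 fwd=1
After 3 (forward): cur=G back=1 fwd=0
After 4 (visit(R)): cur=R back=2 fwd=0
After 5 (visit(C)): cur=C back=3 fwd=0
After 6 (back): cur=R back=2 fwd=1
After 7 (visit(K)): cur=K back=3 fwd=0
After 8 (visit(S)): cur=S back=4 fwd=0
After 9 (back): cur=K back=3 fwd=1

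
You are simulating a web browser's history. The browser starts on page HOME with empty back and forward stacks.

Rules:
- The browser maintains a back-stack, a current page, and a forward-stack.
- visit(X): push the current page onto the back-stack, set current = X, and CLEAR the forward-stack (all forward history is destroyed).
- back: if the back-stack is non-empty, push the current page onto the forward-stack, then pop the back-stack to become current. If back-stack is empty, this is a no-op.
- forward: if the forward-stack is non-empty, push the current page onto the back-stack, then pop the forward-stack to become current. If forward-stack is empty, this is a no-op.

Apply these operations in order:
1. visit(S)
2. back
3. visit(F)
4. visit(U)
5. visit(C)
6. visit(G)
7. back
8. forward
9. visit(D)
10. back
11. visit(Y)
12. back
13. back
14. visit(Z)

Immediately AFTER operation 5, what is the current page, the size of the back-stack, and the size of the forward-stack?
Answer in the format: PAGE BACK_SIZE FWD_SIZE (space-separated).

After 1 (visit(S)): cur=S back=1 fwd=0
After 2 (back): cur=HOME back=0 fwd=1
After 3 (visit(F)): cur=F back=1 fwd=0
After 4 (visit(U)): cur=U back=2 fwd=0
After 5 (visit(C)): cur=C back=3 fwd=0

C 3 0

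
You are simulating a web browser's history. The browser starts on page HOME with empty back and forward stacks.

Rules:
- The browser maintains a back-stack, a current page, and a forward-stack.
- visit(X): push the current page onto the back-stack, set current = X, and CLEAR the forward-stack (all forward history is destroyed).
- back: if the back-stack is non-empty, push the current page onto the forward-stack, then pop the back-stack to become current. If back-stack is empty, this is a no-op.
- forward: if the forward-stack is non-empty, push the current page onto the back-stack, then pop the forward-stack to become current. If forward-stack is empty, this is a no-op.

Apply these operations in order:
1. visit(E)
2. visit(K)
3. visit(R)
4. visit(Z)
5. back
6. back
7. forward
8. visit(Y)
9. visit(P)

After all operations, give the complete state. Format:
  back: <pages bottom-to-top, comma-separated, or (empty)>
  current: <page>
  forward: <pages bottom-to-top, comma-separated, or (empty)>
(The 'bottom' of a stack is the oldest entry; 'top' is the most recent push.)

Answer: back: HOME,E,K,R,Y
current: P
forward: (empty)

Derivation:
After 1 (visit(E)): cur=E back=1 fwd=0
After 2 (visit(K)): cur=K back=2 fwd=0
After 3 (visit(R)): cur=R back=3 fwd=0
After 4 (visit(Z)): cur=Z back=4 fwd=0
After 5 (back): cur=R back=3 fwd=1
After 6 (back): cur=K back=2 fwd=2
After 7 (forward): cur=R back=3 fwd=1
After 8 (visit(Y)): cur=Y back=4 fwd=0
After 9 (visit(P)): cur=P back=5 fwd=0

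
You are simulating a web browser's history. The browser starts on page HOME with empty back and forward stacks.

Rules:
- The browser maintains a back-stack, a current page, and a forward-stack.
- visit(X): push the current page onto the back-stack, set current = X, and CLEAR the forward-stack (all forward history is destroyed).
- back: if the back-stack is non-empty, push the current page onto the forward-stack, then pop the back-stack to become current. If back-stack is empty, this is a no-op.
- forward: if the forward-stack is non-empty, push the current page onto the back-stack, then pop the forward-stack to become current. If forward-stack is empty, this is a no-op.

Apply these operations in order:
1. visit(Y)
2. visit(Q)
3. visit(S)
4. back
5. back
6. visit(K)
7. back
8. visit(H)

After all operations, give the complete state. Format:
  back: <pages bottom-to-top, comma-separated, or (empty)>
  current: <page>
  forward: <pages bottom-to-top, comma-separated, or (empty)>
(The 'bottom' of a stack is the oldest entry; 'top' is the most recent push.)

Answer: back: HOME,Y
current: H
forward: (empty)

Derivation:
After 1 (visit(Y)): cur=Y back=1 fwd=0
After 2 (visit(Q)): cur=Q back=2 fwd=0
After 3 (visit(S)): cur=S back=3 fwd=0
After 4 (back): cur=Q back=2 fwd=1
After 5 (back): cur=Y back=1 fwd=2
After 6 (visit(K)): cur=K back=2 fwd=0
After 7 (back): cur=Y back=1 fwd=1
After 8 (visit(H)): cur=H back=2 fwd=0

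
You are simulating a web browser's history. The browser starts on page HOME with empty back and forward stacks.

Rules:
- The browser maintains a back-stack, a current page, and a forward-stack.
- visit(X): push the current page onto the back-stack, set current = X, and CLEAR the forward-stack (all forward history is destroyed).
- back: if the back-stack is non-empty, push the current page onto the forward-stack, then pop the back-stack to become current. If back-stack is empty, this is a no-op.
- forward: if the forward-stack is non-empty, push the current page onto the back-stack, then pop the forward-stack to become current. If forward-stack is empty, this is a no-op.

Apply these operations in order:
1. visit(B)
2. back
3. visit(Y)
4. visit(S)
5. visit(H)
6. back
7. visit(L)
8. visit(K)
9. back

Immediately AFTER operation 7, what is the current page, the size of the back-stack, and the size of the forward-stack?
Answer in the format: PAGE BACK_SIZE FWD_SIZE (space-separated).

After 1 (visit(B)): cur=B back=1 fwd=0
After 2 (back): cur=HOME back=0 fwd=1
After 3 (visit(Y)): cur=Y back=1 fwd=0
After 4 (visit(S)): cur=S back=2 fwd=0
After 5 (visit(H)): cur=H back=3 fwd=0
After 6 (back): cur=S back=2 fwd=1
After 7 (visit(L)): cur=L back=3 fwd=0

L 3 0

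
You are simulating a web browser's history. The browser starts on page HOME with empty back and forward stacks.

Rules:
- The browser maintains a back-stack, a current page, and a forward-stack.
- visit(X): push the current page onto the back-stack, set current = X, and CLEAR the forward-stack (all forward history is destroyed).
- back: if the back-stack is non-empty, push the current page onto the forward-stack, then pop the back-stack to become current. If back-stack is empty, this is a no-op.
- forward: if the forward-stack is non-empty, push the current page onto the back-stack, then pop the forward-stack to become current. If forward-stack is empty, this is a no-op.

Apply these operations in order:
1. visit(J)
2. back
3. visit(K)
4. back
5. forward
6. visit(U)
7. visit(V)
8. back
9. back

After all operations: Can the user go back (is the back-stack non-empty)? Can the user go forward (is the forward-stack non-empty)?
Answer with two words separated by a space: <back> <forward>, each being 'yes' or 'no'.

Answer: yes yes

Derivation:
After 1 (visit(J)): cur=J back=1 fwd=0
After 2 (back): cur=HOME back=0 fwd=1
After 3 (visit(K)): cur=K back=1 fwd=0
After 4 (back): cur=HOME back=0 fwd=1
After 5 (forward): cur=K back=1 fwd=0
After 6 (visit(U)): cur=U back=2 fwd=0
After 7 (visit(V)): cur=V back=3 fwd=0
After 8 (back): cur=U back=2 fwd=1
After 9 (back): cur=K back=1 fwd=2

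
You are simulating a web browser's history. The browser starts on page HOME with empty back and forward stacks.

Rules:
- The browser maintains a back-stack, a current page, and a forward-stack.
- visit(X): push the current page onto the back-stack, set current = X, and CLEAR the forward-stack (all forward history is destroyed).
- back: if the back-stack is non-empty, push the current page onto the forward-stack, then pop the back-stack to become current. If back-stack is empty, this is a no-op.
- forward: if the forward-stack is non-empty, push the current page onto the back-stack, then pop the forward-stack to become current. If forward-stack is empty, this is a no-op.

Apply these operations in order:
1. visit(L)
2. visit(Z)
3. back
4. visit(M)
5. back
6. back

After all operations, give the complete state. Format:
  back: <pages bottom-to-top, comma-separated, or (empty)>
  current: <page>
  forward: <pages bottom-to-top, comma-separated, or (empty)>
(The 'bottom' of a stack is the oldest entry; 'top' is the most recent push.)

After 1 (visit(L)): cur=L back=1 fwd=0
After 2 (visit(Z)): cur=Z back=2 fwd=0
After 3 (back): cur=L back=1 fwd=1
After 4 (visit(M)): cur=M back=2 fwd=0
After 5 (back): cur=L back=1 fwd=1
After 6 (back): cur=HOME back=0 fwd=2

Answer: back: (empty)
current: HOME
forward: M,L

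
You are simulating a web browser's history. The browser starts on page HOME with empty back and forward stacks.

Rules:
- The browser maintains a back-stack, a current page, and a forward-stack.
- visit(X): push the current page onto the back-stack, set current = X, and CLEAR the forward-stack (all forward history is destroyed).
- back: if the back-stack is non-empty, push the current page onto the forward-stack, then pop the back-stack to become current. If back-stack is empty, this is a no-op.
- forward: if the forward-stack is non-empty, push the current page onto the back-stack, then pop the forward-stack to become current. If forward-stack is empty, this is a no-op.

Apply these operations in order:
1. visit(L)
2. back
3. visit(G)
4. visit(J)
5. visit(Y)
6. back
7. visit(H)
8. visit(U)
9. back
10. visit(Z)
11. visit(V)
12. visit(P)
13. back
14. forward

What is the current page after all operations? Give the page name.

Answer: P

Derivation:
After 1 (visit(L)): cur=L back=1 fwd=0
After 2 (back): cur=HOME back=0 fwd=1
After 3 (visit(G)): cur=G back=1 fwd=0
After 4 (visit(J)): cur=J back=2 fwd=0
After 5 (visit(Y)): cur=Y back=3 fwd=0
After 6 (back): cur=J back=2 fwd=1
After 7 (visit(H)): cur=H back=3 fwd=0
After 8 (visit(U)): cur=U back=4 fwd=0
After 9 (back): cur=H back=3 fwd=1
After 10 (visit(Z)): cur=Z back=4 fwd=0
After 11 (visit(V)): cur=V back=5 fwd=0
After 12 (visit(P)): cur=P back=6 fwd=0
After 13 (back): cur=V back=5 fwd=1
After 14 (forward): cur=P back=6 fwd=0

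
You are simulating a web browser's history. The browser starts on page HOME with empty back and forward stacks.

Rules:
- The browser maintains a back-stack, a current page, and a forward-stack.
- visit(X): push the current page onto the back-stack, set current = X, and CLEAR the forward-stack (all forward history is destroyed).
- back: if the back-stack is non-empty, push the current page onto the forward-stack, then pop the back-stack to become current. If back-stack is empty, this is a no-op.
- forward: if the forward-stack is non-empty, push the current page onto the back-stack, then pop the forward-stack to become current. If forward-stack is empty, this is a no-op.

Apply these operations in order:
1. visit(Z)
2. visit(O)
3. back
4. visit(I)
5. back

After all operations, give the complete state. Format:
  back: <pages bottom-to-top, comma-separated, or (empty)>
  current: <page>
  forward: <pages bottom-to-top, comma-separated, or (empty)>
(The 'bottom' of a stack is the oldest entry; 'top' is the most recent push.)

Answer: back: HOME
current: Z
forward: I

Derivation:
After 1 (visit(Z)): cur=Z back=1 fwd=0
After 2 (visit(O)): cur=O back=2 fwd=0
After 3 (back): cur=Z back=1 fwd=1
After 4 (visit(I)): cur=I back=2 fwd=0
After 5 (back): cur=Z back=1 fwd=1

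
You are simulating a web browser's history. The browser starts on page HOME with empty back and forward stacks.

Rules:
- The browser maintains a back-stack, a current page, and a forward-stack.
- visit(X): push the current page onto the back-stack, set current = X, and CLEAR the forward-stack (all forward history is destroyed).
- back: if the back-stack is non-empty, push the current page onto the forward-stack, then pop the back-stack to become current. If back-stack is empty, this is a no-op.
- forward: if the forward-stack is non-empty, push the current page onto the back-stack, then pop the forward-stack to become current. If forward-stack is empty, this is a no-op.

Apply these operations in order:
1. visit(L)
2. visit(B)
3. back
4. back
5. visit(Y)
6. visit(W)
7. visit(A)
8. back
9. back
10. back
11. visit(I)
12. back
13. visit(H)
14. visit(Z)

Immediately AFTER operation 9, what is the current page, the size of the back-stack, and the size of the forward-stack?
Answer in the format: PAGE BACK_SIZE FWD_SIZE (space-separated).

After 1 (visit(L)): cur=L back=1 fwd=0
After 2 (visit(B)): cur=B back=2 fwd=0
After 3 (back): cur=L back=1 fwd=1
After 4 (back): cur=HOME back=0 fwd=2
After 5 (visit(Y)): cur=Y back=1 fwd=0
After 6 (visit(W)): cur=W back=2 fwd=0
After 7 (visit(A)): cur=A back=3 fwd=0
After 8 (back): cur=W back=2 fwd=1
After 9 (back): cur=Y back=1 fwd=2

Y 1 2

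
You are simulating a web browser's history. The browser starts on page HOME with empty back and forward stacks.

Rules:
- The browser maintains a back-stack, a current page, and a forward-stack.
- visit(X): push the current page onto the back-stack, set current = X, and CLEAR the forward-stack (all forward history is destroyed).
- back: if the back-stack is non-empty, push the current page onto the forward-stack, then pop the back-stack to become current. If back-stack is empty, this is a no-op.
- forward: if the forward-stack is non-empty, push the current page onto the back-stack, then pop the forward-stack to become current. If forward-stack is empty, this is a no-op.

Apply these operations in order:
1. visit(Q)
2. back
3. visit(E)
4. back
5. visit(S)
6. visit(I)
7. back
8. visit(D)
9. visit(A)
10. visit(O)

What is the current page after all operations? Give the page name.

After 1 (visit(Q)): cur=Q back=1 fwd=0
After 2 (back): cur=HOME back=0 fwd=1
After 3 (visit(E)): cur=E back=1 fwd=0
After 4 (back): cur=HOME back=0 fwd=1
After 5 (visit(S)): cur=S back=1 fwd=0
After 6 (visit(I)): cur=I back=2 fwd=0
After 7 (back): cur=S back=1 fwd=1
After 8 (visit(D)): cur=D back=2 fwd=0
After 9 (visit(A)): cur=A back=3 fwd=0
After 10 (visit(O)): cur=O back=4 fwd=0

Answer: O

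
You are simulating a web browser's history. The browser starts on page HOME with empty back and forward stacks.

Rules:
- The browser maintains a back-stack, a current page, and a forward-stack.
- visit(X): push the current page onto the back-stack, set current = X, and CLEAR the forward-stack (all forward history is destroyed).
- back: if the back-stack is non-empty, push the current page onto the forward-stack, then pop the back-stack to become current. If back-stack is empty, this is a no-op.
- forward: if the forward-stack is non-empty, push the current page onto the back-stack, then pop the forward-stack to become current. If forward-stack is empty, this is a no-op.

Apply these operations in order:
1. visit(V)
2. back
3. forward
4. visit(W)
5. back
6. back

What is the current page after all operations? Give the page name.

Answer: HOME

Derivation:
After 1 (visit(V)): cur=V back=1 fwd=0
After 2 (back): cur=HOME back=0 fwd=1
After 3 (forward): cur=V back=1 fwd=0
After 4 (visit(W)): cur=W back=2 fwd=0
After 5 (back): cur=V back=1 fwd=1
After 6 (back): cur=HOME back=0 fwd=2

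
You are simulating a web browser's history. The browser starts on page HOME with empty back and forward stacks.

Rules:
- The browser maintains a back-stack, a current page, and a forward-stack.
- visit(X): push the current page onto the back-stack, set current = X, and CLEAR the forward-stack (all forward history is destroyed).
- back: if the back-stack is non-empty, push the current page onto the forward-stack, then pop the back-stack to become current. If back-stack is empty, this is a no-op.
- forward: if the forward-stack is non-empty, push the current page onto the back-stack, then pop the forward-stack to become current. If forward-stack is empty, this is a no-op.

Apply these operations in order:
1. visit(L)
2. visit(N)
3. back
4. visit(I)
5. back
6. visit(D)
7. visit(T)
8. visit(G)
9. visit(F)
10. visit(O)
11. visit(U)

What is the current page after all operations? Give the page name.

After 1 (visit(L)): cur=L back=1 fwd=0
After 2 (visit(N)): cur=N back=2 fwd=0
After 3 (back): cur=L back=1 fwd=1
After 4 (visit(I)): cur=I back=2 fwd=0
After 5 (back): cur=L back=1 fwd=1
After 6 (visit(D)): cur=D back=2 fwd=0
After 7 (visit(T)): cur=T back=3 fwd=0
After 8 (visit(G)): cur=G back=4 fwd=0
After 9 (visit(F)): cur=F back=5 fwd=0
After 10 (visit(O)): cur=O back=6 fwd=0
After 11 (visit(U)): cur=U back=7 fwd=0

Answer: U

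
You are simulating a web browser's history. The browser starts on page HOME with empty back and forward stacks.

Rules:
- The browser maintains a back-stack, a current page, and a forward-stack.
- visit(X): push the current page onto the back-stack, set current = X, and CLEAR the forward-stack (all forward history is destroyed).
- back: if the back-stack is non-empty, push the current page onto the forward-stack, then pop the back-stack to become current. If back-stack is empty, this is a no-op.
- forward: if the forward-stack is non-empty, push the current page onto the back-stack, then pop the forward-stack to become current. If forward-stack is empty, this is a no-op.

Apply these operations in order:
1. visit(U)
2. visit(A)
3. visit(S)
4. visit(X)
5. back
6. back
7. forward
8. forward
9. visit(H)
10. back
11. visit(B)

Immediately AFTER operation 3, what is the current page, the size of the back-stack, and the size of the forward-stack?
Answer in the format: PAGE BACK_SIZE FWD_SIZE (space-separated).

After 1 (visit(U)): cur=U back=1 fwd=0
After 2 (visit(A)): cur=A back=2 fwd=0
After 3 (visit(S)): cur=S back=3 fwd=0

S 3 0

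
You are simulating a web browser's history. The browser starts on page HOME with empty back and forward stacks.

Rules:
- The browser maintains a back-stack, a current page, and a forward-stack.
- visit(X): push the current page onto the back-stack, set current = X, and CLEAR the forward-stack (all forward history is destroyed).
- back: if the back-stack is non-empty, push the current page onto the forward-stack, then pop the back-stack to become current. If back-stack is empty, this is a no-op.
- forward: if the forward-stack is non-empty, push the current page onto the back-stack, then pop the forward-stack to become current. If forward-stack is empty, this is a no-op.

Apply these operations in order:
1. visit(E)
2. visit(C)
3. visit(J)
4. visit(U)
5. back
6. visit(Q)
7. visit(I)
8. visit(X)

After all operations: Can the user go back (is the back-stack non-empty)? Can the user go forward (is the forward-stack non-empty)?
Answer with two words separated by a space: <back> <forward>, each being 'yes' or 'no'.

Answer: yes no

Derivation:
After 1 (visit(E)): cur=E back=1 fwd=0
After 2 (visit(C)): cur=C back=2 fwd=0
After 3 (visit(J)): cur=J back=3 fwd=0
After 4 (visit(U)): cur=U back=4 fwd=0
After 5 (back): cur=J back=3 fwd=1
After 6 (visit(Q)): cur=Q back=4 fwd=0
After 7 (visit(I)): cur=I back=5 fwd=0
After 8 (visit(X)): cur=X back=6 fwd=0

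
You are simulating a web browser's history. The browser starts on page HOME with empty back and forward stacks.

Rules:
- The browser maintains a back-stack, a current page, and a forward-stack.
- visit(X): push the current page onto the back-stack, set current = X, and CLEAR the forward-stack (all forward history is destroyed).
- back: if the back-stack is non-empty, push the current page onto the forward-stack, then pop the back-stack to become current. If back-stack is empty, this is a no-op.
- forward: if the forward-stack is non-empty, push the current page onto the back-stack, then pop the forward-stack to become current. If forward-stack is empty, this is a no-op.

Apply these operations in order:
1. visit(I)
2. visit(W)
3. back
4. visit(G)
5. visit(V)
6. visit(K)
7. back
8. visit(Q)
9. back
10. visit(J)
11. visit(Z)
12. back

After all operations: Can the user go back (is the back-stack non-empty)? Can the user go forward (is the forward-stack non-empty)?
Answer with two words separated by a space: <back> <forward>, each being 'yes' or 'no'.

After 1 (visit(I)): cur=I back=1 fwd=0
After 2 (visit(W)): cur=W back=2 fwd=0
After 3 (back): cur=I back=1 fwd=1
After 4 (visit(G)): cur=G back=2 fwd=0
After 5 (visit(V)): cur=V back=3 fwd=0
After 6 (visit(K)): cur=K back=4 fwd=0
After 7 (back): cur=V back=3 fwd=1
After 8 (visit(Q)): cur=Q back=4 fwd=0
After 9 (back): cur=V back=3 fwd=1
After 10 (visit(J)): cur=J back=4 fwd=0
After 11 (visit(Z)): cur=Z back=5 fwd=0
After 12 (back): cur=J back=4 fwd=1

Answer: yes yes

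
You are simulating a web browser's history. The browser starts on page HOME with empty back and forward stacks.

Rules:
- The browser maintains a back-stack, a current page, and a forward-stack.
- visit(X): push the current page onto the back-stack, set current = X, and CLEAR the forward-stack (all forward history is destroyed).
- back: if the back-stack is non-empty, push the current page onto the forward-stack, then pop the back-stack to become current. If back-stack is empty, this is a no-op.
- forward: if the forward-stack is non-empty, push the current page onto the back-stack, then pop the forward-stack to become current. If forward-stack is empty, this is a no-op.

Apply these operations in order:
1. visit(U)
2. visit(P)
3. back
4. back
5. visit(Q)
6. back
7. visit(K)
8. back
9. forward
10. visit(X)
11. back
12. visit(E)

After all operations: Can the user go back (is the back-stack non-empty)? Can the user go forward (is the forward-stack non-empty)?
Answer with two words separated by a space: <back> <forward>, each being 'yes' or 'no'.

Answer: yes no

Derivation:
After 1 (visit(U)): cur=U back=1 fwd=0
After 2 (visit(P)): cur=P back=2 fwd=0
After 3 (back): cur=U back=1 fwd=1
After 4 (back): cur=HOME back=0 fwd=2
After 5 (visit(Q)): cur=Q back=1 fwd=0
After 6 (back): cur=HOME back=0 fwd=1
After 7 (visit(K)): cur=K back=1 fwd=0
After 8 (back): cur=HOME back=0 fwd=1
After 9 (forward): cur=K back=1 fwd=0
After 10 (visit(X)): cur=X back=2 fwd=0
After 11 (back): cur=K back=1 fwd=1
After 12 (visit(E)): cur=E back=2 fwd=0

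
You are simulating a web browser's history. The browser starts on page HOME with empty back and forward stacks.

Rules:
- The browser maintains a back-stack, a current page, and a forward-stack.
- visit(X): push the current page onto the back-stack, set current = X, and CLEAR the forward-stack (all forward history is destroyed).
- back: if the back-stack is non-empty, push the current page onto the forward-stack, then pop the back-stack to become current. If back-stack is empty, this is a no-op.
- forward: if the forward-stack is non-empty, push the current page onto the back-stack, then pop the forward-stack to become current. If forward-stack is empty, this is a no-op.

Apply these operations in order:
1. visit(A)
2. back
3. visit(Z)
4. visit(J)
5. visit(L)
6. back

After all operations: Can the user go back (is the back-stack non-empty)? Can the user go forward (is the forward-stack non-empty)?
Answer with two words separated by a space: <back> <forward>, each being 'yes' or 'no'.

After 1 (visit(A)): cur=A back=1 fwd=0
After 2 (back): cur=HOME back=0 fwd=1
After 3 (visit(Z)): cur=Z back=1 fwd=0
After 4 (visit(J)): cur=J back=2 fwd=0
After 5 (visit(L)): cur=L back=3 fwd=0
After 6 (back): cur=J back=2 fwd=1

Answer: yes yes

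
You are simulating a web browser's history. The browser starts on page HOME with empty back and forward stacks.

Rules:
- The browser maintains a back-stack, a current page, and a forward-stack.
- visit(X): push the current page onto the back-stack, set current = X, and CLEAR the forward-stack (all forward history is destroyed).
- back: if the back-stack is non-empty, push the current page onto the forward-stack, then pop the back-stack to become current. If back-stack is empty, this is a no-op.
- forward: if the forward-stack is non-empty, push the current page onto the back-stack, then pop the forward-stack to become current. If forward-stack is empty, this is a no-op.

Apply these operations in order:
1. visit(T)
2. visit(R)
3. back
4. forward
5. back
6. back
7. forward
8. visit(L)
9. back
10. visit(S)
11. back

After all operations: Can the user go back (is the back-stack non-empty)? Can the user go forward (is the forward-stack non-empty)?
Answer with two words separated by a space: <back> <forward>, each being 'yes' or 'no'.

After 1 (visit(T)): cur=T back=1 fwd=0
After 2 (visit(R)): cur=R back=2 fwd=0
After 3 (back): cur=T back=1 fwd=1
After 4 (forward): cur=R back=2 fwd=0
After 5 (back): cur=T back=1 fwd=1
After 6 (back): cur=HOME back=0 fwd=2
After 7 (forward): cur=T back=1 fwd=1
After 8 (visit(L)): cur=L back=2 fwd=0
After 9 (back): cur=T back=1 fwd=1
After 10 (visit(S)): cur=S back=2 fwd=0
After 11 (back): cur=T back=1 fwd=1

Answer: yes yes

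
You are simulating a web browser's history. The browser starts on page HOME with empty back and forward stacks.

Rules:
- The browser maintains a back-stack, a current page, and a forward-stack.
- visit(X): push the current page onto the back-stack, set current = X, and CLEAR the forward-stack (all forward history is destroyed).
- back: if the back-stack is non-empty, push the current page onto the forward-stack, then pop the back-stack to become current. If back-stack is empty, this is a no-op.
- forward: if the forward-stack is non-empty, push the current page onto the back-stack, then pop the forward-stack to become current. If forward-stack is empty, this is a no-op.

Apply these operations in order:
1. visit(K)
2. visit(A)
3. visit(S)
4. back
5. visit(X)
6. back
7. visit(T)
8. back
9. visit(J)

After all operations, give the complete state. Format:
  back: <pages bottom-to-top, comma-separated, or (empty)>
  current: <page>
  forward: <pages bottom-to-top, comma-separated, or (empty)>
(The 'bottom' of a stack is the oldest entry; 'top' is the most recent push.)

After 1 (visit(K)): cur=K back=1 fwd=0
After 2 (visit(A)): cur=A back=2 fwd=0
After 3 (visit(S)): cur=S back=3 fwd=0
After 4 (back): cur=A back=2 fwd=1
After 5 (visit(X)): cur=X back=3 fwd=0
After 6 (back): cur=A back=2 fwd=1
After 7 (visit(T)): cur=T back=3 fwd=0
After 8 (back): cur=A back=2 fwd=1
After 9 (visit(J)): cur=J back=3 fwd=0

Answer: back: HOME,K,A
current: J
forward: (empty)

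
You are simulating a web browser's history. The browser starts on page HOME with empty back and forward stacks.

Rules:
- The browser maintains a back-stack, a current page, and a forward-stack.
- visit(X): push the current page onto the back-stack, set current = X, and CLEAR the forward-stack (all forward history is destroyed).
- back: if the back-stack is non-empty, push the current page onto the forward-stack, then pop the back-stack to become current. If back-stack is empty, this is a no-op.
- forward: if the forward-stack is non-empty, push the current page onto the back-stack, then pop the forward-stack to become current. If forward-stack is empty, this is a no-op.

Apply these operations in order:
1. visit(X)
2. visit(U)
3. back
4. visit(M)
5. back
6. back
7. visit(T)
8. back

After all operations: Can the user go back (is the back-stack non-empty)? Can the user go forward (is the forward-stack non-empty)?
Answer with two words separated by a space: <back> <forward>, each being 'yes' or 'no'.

Answer: no yes

Derivation:
After 1 (visit(X)): cur=X back=1 fwd=0
After 2 (visit(U)): cur=U back=2 fwd=0
After 3 (back): cur=X back=1 fwd=1
After 4 (visit(M)): cur=M back=2 fwd=0
After 5 (back): cur=X back=1 fwd=1
After 6 (back): cur=HOME back=0 fwd=2
After 7 (visit(T)): cur=T back=1 fwd=0
After 8 (back): cur=HOME back=0 fwd=1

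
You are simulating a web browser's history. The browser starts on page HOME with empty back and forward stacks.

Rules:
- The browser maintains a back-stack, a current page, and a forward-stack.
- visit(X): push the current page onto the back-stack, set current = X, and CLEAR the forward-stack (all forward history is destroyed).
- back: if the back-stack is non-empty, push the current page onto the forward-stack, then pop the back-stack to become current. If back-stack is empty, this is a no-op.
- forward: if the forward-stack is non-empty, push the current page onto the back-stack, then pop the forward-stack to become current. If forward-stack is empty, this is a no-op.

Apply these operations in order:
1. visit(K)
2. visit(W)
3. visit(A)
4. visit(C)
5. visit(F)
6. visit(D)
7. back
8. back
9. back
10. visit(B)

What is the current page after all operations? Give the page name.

Answer: B

Derivation:
After 1 (visit(K)): cur=K back=1 fwd=0
After 2 (visit(W)): cur=W back=2 fwd=0
After 3 (visit(A)): cur=A back=3 fwd=0
After 4 (visit(C)): cur=C back=4 fwd=0
After 5 (visit(F)): cur=F back=5 fwd=0
After 6 (visit(D)): cur=D back=6 fwd=0
After 7 (back): cur=F back=5 fwd=1
After 8 (back): cur=C back=4 fwd=2
After 9 (back): cur=A back=3 fwd=3
After 10 (visit(B)): cur=B back=4 fwd=0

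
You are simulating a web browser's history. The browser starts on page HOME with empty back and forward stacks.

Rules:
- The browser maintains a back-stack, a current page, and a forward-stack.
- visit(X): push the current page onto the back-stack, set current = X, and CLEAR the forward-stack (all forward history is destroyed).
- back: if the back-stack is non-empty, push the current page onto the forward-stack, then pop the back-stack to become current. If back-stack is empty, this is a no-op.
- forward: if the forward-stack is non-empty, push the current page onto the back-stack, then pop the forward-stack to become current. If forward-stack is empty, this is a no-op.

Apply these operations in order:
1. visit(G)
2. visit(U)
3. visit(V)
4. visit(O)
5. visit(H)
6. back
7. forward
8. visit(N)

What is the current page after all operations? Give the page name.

Answer: N

Derivation:
After 1 (visit(G)): cur=G back=1 fwd=0
After 2 (visit(U)): cur=U back=2 fwd=0
After 3 (visit(V)): cur=V back=3 fwd=0
After 4 (visit(O)): cur=O back=4 fwd=0
After 5 (visit(H)): cur=H back=5 fwd=0
After 6 (back): cur=O back=4 fwd=1
After 7 (forward): cur=H back=5 fwd=0
After 8 (visit(N)): cur=N back=6 fwd=0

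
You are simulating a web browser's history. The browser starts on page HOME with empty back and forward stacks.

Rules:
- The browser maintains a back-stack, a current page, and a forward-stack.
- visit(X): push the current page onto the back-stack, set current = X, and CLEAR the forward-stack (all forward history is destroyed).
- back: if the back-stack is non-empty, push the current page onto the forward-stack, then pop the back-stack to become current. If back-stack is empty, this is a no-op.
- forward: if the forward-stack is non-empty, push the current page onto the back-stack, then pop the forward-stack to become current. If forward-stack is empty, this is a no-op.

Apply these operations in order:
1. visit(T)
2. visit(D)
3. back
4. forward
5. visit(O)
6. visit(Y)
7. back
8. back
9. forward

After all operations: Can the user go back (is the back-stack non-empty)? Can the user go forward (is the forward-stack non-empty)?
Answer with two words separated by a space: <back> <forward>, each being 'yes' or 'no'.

After 1 (visit(T)): cur=T back=1 fwd=0
After 2 (visit(D)): cur=D back=2 fwd=0
After 3 (back): cur=T back=1 fwd=1
After 4 (forward): cur=D back=2 fwd=0
After 5 (visit(O)): cur=O back=3 fwd=0
After 6 (visit(Y)): cur=Y back=4 fwd=0
After 7 (back): cur=O back=3 fwd=1
After 8 (back): cur=D back=2 fwd=2
After 9 (forward): cur=O back=3 fwd=1

Answer: yes yes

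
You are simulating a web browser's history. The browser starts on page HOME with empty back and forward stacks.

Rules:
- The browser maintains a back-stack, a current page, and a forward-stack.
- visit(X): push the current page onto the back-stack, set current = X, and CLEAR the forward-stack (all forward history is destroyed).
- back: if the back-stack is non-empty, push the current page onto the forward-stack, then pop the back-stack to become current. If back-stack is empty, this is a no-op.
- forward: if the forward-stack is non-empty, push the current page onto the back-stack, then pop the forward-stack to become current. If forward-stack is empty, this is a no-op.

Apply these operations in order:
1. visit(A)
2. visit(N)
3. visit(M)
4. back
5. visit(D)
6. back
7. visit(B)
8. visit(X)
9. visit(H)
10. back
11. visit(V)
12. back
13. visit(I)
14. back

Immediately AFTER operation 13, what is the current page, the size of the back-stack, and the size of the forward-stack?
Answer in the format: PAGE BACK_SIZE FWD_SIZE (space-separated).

After 1 (visit(A)): cur=A back=1 fwd=0
After 2 (visit(N)): cur=N back=2 fwd=0
After 3 (visit(M)): cur=M back=3 fwd=0
After 4 (back): cur=N back=2 fwd=1
After 5 (visit(D)): cur=D back=3 fwd=0
After 6 (back): cur=N back=2 fwd=1
After 7 (visit(B)): cur=B back=3 fwd=0
After 8 (visit(X)): cur=X back=4 fwd=0
After 9 (visit(H)): cur=H back=5 fwd=0
After 10 (back): cur=X back=4 fwd=1
After 11 (visit(V)): cur=V back=5 fwd=0
After 12 (back): cur=X back=4 fwd=1
After 13 (visit(I)): cur=I back=5 fwd=0

I 5 0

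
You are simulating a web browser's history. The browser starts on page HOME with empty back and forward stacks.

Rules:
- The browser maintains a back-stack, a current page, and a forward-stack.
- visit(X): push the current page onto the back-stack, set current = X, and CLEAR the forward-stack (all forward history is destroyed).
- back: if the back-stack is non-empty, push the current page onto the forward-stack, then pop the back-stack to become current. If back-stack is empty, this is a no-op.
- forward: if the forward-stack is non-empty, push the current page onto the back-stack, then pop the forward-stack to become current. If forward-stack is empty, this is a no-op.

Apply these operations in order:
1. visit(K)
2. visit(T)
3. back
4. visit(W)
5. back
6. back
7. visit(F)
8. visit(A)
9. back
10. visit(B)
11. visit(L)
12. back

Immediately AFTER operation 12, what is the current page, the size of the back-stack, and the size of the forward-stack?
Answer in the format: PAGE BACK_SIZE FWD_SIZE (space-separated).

After 1 (visit(K)): cur=K back=1 fwd=0
After 2 (visit(T)): cur=T back=2 fwd=0
After 3 (back): cur=K back=1 fwd=1
After 4 (visit(W)): cur=W back=2 fwd=0
After 5 (back): cur=K back=1 fwd=1
After 6 (back): cur=HOME back=0 fwd=2
After 7 (visit(F)): cur=F back=1 fwd=0
After 8 (visit(A)): cur=A back=2 fwd=0
After 9 (back): cur=F back=1 fwd=1
After 10 (visit(B)): cur=B back=2 fwd=0
After 11 (visit(L)): cur=L back=3 fwd=0
After 12 (back): cur=B back=2 fwd=1

B 2 1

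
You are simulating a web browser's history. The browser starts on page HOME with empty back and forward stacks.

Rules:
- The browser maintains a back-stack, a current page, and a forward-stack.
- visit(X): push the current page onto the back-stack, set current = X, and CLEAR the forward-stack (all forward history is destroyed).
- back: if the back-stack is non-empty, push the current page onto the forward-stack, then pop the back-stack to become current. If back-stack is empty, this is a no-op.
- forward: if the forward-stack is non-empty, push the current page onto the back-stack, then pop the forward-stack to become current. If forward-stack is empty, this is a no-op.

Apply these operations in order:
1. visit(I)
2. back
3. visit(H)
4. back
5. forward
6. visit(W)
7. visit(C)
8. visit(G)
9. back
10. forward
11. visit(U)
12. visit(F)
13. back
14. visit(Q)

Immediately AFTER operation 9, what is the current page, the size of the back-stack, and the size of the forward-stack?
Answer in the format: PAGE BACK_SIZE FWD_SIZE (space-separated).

After 1 (visit(I)): cur=I back=1 fwd=0
After 2 (back): cur=HOME back=0 fwd=1
After 3 (visit(H)): cur=H back=1 fwd=0
After 4 (back): cur=HOME back=0 fwd=1
After 5 (forward): cur=H back=1 fwd=0
After 6 (visit(W)): cur=W back=2 fwd=0
After 7 (visit(C)): cur=C back=3 fwd=0
After 8 (visit(G)): cur=G back=4 fwd=0
After 9 (back): cur=C back=3 fwd=1

C 3 1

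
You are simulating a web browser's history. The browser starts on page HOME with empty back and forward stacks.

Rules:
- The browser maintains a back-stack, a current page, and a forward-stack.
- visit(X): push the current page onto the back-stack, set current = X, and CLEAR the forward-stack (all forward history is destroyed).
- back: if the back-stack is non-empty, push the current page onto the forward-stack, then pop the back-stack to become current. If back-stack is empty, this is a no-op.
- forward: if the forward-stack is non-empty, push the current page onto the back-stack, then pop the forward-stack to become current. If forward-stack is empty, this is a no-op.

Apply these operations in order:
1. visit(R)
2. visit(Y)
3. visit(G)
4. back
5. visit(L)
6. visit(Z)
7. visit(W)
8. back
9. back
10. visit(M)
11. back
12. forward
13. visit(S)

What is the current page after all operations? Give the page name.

Answer: S

Derivation:
After 1 (visit(R)): cur=R back=1 fwd=0
After 2 (visit(Y)): cur=Y back=2 fwd=0
After 3 (visit(G)): cur=G back=3 fwd=0
After 4 (back): cur=Y back=2 fwd=1
After 5 (visit(L)): cur=L back=3 fwd=0
After 6 (visit(Z)): cur=Z back=4 fwd=0
After 7 (visit(W)): cur=W back=5 fwd=0
After 8 (back): cur=Z back=4 fwd=1
After 9 (back): cur=L back=3 fwd=2
After 10 (visit(M)): cur=M back=4 fwd=0
After 11 (back): cur=L back=3 fwd=1
After 12 (forward): cur=M back=4 fwd=0
After 13 (visit(S)): cur=S back=5 fwd=0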